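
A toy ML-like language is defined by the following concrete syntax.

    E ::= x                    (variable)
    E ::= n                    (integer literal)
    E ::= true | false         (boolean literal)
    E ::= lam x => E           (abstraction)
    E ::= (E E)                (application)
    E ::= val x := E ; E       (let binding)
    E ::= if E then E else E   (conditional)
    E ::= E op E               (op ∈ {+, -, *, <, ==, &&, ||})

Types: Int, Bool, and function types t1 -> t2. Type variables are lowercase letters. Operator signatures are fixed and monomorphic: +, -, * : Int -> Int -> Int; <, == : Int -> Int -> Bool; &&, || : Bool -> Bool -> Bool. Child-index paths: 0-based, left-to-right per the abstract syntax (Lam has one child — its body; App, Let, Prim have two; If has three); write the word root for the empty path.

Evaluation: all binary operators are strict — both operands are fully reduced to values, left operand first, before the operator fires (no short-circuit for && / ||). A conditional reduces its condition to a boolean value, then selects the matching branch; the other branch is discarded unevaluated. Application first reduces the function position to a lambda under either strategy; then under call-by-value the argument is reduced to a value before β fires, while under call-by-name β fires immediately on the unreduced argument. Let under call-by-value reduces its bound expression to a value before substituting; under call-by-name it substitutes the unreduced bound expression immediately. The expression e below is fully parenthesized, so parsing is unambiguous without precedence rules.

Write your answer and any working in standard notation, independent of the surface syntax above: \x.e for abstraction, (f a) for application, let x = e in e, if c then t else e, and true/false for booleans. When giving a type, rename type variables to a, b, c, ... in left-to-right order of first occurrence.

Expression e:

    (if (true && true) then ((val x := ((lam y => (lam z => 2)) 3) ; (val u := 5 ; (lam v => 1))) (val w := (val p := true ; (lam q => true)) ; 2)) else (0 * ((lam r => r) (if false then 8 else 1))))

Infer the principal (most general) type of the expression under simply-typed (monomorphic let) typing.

Answer: Int

Working:
  unify Bool ~ Bool
  unify Bool ~ Bool
  unify Bool ~ Bool
\z._ : b -> Int
\y._ : a -> b -> Int
  unify a -> b -> Int ~ Int -> c
  unify a ~ Int
  unify b -> Int ~ c
_ _ : b -> Int
let x : b -> Int
let u : Int
\v._ : d -> Int
let p : Bool
\q._ : e -> Bool
let w : e -> Bool
  unify d -> Int ~ Int -> f
  unify d ~ Int
  unify Int ~ f
_ _ : Int
  unify Int ~ Int
r : g
\r._ : g -> g
  unify Bool ~ Bool
  unify Int ~ Int
  unify g -> g ~ Int -> h
  unify g ~ Int
  unify Int ~ h
_ _ : Int
  unify Int ~ Int
  unify Int ~ Int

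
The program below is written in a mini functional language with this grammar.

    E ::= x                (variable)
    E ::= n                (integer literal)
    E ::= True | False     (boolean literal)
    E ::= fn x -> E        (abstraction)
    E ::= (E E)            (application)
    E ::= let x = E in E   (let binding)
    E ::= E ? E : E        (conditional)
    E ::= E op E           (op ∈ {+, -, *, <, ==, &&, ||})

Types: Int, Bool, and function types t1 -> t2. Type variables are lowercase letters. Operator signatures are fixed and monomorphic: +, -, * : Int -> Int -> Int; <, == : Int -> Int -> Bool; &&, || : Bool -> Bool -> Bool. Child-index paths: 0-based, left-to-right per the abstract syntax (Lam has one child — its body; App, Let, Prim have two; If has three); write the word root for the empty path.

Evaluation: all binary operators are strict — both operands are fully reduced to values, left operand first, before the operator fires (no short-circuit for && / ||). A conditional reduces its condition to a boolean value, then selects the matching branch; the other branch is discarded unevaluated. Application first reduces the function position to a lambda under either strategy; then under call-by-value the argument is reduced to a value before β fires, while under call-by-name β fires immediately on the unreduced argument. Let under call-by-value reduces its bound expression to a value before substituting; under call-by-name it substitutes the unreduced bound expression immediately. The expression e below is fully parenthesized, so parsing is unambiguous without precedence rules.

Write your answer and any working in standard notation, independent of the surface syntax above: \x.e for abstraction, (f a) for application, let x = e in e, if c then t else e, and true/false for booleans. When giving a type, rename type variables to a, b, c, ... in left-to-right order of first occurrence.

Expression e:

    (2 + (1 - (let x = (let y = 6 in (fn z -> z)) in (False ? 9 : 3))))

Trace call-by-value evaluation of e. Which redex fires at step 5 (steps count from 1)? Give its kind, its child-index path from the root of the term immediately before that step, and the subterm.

Answer: delta at root : (2 + -2)

Working:
step 0: (2 + (1 - (let x = (let y = 6 in (\z.z)) in (if false then 9 else 3))))
step 1: [let@1.1.0] (2 + (1 - (let x = (\z.z) in (if false then 9 else 3))))
step 2: [let@1.1] (2 + (1 - (if false then 9 else 3)))
step 3: [if@1.1] (2 + (1 - 3))
step 4: [delta@1] (2 + -2)
step 5: [delta@root] 0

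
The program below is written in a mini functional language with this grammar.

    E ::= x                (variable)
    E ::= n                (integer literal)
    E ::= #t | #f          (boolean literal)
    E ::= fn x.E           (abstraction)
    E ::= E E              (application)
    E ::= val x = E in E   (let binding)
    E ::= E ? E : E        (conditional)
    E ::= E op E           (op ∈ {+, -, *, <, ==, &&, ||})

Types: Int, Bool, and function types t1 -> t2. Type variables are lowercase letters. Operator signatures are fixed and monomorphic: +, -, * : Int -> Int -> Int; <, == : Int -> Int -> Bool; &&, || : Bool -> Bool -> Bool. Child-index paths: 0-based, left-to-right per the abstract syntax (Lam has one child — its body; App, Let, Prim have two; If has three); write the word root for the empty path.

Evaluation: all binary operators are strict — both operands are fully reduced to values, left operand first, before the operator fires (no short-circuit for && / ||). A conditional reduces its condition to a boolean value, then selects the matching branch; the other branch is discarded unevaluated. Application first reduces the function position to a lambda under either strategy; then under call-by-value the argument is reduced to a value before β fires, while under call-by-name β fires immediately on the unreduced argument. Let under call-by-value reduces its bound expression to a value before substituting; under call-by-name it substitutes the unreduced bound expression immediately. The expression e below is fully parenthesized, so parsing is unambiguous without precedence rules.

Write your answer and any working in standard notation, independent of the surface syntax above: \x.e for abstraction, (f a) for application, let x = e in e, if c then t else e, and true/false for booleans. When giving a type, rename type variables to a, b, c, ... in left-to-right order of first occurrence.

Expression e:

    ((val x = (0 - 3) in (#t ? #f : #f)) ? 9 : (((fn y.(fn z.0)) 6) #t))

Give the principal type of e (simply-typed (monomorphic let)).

Working:
  unify Int ~ Int
  unify Int ~ Int
let x : Int
  unify Bool ~ Bool
  unify Bool ~ Bool
  unify Bool ~ Bool
\z._ : b -> Int
\y._ : a -> b -> Int
  unify a -> b -> Int ~ Int -> c
  unify a ~ Int
  unify b -> Int ~ c
_ _ : b -> Int
  unify b -> Int ~ Bool -> d
  unify b ~ Bool
  unify Int ~ d
_ _ : Int
  unify Int ~ Int

Answer: Int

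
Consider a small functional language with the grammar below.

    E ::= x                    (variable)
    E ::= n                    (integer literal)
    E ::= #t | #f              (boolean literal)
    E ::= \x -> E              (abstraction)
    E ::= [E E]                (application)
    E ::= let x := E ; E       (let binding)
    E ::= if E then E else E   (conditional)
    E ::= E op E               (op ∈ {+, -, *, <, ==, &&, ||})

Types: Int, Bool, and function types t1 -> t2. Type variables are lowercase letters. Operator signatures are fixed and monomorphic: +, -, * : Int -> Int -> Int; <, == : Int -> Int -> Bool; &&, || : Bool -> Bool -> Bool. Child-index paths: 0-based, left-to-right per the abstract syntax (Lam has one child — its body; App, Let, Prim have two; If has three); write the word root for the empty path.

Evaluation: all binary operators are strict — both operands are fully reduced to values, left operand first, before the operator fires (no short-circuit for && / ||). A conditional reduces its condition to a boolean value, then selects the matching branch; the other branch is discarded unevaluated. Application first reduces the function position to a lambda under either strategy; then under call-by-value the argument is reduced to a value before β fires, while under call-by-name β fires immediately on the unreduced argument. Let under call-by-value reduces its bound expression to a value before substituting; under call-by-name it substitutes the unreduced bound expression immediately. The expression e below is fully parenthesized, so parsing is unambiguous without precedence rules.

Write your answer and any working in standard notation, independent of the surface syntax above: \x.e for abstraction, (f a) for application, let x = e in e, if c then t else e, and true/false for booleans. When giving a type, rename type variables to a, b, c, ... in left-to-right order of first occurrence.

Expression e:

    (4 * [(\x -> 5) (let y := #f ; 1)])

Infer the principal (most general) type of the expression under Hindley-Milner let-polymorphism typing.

Derivation:
  unify Int ~ Int
\x._ : a -> Int
let y : Bool
  unify a -> Int ~ Int -> b
  unify a ~ Int
  unify Int ~ b
_ _ : Int
  unify Int ~ Int

Answer: Int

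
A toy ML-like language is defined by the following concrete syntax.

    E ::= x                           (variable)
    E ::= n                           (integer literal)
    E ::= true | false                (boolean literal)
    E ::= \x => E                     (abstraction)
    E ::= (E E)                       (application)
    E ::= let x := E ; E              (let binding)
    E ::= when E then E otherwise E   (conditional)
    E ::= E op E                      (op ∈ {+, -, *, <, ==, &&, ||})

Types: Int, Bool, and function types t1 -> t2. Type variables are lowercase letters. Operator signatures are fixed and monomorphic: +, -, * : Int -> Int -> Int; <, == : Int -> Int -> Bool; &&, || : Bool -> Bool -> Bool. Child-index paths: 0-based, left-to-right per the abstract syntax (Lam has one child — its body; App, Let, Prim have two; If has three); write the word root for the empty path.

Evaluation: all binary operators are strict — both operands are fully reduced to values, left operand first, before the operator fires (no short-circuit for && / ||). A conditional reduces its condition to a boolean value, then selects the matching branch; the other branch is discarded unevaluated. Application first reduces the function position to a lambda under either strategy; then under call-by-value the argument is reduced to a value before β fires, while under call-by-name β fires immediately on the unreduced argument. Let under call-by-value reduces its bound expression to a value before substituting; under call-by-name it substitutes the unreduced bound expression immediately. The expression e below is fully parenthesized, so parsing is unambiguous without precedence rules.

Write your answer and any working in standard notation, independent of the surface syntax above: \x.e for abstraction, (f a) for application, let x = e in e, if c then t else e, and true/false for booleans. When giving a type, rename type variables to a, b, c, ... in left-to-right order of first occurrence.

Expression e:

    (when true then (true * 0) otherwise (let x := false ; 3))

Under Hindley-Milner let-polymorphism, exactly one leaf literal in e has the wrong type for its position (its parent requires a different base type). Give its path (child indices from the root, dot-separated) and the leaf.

Answer: 1.0 : true

Working:
  unify Bool ~ Bool
  unify Bool ~ Int
  FAIL: mismatch Bool ~ Int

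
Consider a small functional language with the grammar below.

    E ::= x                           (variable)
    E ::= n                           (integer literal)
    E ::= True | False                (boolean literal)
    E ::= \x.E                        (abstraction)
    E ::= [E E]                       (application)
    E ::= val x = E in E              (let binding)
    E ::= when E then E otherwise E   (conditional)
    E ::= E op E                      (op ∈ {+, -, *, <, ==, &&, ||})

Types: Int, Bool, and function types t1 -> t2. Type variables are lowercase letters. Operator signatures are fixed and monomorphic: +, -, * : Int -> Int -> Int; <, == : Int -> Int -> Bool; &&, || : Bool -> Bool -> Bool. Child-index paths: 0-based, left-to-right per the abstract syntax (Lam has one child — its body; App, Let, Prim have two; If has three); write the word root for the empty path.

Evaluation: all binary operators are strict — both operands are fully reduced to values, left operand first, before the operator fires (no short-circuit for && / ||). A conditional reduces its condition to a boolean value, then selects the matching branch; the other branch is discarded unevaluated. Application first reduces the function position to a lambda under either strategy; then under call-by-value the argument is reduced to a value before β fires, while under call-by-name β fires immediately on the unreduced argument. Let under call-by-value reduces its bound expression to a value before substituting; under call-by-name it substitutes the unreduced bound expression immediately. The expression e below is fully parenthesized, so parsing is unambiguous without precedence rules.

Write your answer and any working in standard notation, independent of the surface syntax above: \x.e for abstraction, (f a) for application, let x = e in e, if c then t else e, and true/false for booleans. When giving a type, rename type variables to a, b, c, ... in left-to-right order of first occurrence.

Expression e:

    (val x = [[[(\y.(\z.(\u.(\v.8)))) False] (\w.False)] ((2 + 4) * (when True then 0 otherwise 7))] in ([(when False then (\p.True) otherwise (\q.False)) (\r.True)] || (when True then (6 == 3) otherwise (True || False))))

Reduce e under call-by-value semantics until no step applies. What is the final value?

Trace:
step 0: (let x = ((((\y.(\z.(\u.(\v.8)))) false) (\w.false)) ((2 + 4) * (if true then 0 else 7))) in (((if false then (\p.true) else (\q.false)) (\r.true)) || (if true then (6 == 3) else (true || false))))
step 1: [beta@0.0.0] (let x = (((\z.(\u.(\v.8))) (\w.false)) ((2 + 4) * (if true then 0 else 7))) in (((if false then (\p.true) else (\q.false)) (\r.true)) || (if true then (6 == 3) else (true || false))))
step 2: [beta@0.0] (let x = ((\u.(\v.8)) ((2 + 4) * (if true then 0 else 7))) in (((if false then (\p.true) else (\q.false)) (\r.true)) || (if true then (6 == 3) else (true || false))))
step 3: [delta@0.1.0] (let x = ((\u.(\v.8)) (6 * (if true then 0 else 7))) in (((if false then (\p.true) else (\q.false)) (\r.true)) || (if true then (6 == 3) else (true || false))))
step 4: [if@0.1.1] (let x = ((\u.(\v.8)) (6 * 0)) in (((if false then (\p.true) else (\q.false)) (\r.true)) || (if true then (6 == 3) else (true || false))))
step 5: [delta@0.1] (let x = ((\u.(\v.8)) 0) in (((if false then (\p.true) else (\q.false)) (\r.true)) || (if true then (6 == 3) else (true || false))))
step 6: [beta@0] (let x = (\v.8) in (((if false then (\p.true) else (\q.false)) (\r.true)) || (if true then (6 == 3) else (true || false))))
step 7: [let@root] (((if false then (\p.true) else (\q.false)) (\r.true)) || (if true then (6 == 3) else (true || false)))
step 8: [if@0.0] (((\q.false) (\r.true)) || (if true then (6 == 3) else (true || false)))
step 9: [beta@0] (false || (if true then (6 == 3) else (true || false)))
step 10: [if@1] (false || (6 == 3))
step 11: [delta@1] (false || false)
step 12: [delta@root] false

Answer: false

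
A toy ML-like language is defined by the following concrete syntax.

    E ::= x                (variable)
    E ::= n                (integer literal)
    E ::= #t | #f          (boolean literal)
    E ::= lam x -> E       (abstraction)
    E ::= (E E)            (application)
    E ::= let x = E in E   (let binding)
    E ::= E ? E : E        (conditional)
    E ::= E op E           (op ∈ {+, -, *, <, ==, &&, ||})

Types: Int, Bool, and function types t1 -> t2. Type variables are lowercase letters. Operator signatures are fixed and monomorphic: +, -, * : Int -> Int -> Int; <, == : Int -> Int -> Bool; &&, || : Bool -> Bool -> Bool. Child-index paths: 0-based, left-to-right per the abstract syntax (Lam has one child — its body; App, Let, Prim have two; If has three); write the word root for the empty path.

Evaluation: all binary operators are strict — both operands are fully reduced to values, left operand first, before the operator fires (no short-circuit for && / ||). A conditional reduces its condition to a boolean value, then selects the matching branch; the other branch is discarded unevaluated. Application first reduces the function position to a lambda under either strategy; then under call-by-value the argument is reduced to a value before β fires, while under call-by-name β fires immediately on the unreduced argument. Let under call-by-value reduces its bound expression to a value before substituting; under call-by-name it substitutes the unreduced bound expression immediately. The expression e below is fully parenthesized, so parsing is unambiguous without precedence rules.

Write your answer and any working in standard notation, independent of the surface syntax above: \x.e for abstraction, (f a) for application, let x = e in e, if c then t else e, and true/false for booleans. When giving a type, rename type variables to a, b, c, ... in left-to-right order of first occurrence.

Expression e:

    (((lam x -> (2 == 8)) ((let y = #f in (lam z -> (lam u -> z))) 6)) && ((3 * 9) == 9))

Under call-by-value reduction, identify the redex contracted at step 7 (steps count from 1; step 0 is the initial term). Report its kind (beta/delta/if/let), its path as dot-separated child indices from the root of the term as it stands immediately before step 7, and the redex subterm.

Trace:
step 0: (((\x.(2 == 8)) ((let y = false in (\z.(\u.z))) 6)) && ((3 * 9) == 9))
step 1: [let@0.1.0] (((\x.(2 == 8)) ((\z.(\u.z)) 6)) && ((3 * 9) == 9))
step 2: [beta@0.1] (((\x.(2 == 8)) (\u.6)) && ((3 * 9) == 9))
step 3: [beta@0] ((2 == 8) && ((3 * 9) == 9))
step 4: [delta@0] (false && ((3 * 9) == 9))
step 5: [delta@1.0] (false && (27 == 9))
step 6: [delta@1] (false && false)
step 7: [delta@root] false

Answer: delta at root : (false && false)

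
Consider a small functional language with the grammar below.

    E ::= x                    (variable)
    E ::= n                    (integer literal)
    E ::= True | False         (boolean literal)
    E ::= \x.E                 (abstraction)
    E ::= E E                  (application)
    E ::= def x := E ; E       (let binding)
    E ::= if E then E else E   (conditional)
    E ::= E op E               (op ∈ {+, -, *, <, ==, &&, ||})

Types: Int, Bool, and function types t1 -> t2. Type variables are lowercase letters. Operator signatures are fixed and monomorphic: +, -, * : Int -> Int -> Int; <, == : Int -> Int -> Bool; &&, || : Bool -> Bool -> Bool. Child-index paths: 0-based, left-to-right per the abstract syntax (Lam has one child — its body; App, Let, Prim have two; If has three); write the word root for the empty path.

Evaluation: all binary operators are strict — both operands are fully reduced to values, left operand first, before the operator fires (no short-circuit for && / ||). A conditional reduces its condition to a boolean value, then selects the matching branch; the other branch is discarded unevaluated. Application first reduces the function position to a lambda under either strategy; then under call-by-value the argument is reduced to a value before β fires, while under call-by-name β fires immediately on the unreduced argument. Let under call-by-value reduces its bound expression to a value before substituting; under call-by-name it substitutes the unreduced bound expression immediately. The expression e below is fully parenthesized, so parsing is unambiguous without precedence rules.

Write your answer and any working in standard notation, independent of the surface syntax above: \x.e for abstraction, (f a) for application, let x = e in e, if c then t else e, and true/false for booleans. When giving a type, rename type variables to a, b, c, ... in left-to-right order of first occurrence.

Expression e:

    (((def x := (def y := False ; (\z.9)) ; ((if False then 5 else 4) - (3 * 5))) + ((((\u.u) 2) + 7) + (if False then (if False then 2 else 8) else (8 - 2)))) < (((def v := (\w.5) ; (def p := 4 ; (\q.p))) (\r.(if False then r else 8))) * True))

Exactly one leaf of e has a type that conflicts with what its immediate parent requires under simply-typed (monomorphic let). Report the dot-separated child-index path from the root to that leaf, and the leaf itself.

Answer: 1.1 : true

Trace:
let y : Bool
\z._ : a -> Int
let x : a -> Int
  unify Bool ~ Bool
  unify Int ~ Int
  unify Int ~ Int
  unify Int ~ Int
  unify Int ~ Int
  unify Int ~ Int
  unify Int ~ Int
u : b
\u._ : b -> b
  unify b -> b ~ Int -> c
  unify b ~ Int
  unify Int ~ c
_ _ : Int
  unify Int ~ Int
  unify Int ~ Int
  unify Int ~ Int
  unify Bool ~ Bool
  unify Bool ~ Bool
  unify Int ~ Int
  unify Int ~ Int
  unify Int ~ Int
  unify Int ~ Int
  unify Int ~ Int
  unify Int ~ Int
  unify Int ~ Int
\w._ : d -> Int
let v : d -> Int
let p : Int
p : Int
\q._ : e -> Int
  unify Bool ~ Bool
r : f
  unify f ~ Int
\r._ : Int -> Int
  unify e -> Int ~ (Int -> Int) -> g
  unify e ~ Int -> Int
  unify Int ~ g
_ _ : Int
  unify Int ~ Int
  unify Bool ~ Int
  FAIL: mismatch Bool ~ Int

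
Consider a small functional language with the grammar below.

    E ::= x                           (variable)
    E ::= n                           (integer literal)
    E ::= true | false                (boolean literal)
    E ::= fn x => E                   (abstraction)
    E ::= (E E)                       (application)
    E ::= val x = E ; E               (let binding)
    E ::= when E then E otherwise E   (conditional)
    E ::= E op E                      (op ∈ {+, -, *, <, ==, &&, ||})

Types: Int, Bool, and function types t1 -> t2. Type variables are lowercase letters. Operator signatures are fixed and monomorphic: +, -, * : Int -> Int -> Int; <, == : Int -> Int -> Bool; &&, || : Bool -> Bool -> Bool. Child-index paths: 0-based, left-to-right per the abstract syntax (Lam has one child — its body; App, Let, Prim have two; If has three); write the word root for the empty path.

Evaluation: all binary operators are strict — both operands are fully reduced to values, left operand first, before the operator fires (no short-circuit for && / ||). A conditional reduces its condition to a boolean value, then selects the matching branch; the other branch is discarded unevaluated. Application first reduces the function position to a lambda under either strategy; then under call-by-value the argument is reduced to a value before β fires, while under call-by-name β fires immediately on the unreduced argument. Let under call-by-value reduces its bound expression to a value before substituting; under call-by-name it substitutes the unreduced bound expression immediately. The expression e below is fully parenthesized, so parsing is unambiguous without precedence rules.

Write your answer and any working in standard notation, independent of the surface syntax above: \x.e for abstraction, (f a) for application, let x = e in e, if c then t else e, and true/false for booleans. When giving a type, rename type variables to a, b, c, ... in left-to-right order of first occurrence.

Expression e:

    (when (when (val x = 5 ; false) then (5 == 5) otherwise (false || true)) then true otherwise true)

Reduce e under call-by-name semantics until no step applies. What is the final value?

Trace:
step 0: (if (if (let x = 5 in false) then (5 == 5) else (false || true)) then true else true)
step 1: [let@0.0] (if (if false then (5 == 5) else (false || true)) then true else true)
step 2: [if@0] (if (false || true) then true else true)
step 3: [delta@0] (if true then true else true)
step 4: [if@root] true

Answer: true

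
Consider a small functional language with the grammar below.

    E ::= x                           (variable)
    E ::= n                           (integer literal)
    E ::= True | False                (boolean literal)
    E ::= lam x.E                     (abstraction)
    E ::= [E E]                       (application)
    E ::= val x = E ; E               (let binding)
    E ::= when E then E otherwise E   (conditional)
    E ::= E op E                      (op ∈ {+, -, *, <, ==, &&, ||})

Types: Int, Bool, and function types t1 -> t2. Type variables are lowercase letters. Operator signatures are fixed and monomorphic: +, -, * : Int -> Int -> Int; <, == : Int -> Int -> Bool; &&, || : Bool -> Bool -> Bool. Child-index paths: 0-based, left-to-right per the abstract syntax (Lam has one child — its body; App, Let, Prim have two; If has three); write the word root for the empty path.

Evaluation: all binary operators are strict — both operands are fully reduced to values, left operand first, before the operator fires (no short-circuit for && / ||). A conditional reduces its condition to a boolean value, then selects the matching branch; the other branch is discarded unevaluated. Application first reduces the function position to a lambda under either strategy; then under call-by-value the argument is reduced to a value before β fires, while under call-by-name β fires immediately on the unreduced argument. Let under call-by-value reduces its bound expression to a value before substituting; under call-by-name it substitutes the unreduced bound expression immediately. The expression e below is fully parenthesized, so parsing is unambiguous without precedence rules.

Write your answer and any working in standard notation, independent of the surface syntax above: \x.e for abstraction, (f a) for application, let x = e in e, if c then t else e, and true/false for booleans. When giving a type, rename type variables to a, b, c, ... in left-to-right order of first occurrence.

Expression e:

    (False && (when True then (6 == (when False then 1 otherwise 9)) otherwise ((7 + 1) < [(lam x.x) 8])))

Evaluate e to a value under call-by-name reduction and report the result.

Answer: false

Derivation:
step 0: (false && (if true then (6 == (if false then 1 else 9)) else ((7 + 1) < ((\x.x) 8))))
step 1: [if@1] (false && (6 == (if false then 1 else 9)))
step 2: [if@1.1] (false && (6 == 9))
step 3: [delta@1] (false && false)
step 4: [delta@root] false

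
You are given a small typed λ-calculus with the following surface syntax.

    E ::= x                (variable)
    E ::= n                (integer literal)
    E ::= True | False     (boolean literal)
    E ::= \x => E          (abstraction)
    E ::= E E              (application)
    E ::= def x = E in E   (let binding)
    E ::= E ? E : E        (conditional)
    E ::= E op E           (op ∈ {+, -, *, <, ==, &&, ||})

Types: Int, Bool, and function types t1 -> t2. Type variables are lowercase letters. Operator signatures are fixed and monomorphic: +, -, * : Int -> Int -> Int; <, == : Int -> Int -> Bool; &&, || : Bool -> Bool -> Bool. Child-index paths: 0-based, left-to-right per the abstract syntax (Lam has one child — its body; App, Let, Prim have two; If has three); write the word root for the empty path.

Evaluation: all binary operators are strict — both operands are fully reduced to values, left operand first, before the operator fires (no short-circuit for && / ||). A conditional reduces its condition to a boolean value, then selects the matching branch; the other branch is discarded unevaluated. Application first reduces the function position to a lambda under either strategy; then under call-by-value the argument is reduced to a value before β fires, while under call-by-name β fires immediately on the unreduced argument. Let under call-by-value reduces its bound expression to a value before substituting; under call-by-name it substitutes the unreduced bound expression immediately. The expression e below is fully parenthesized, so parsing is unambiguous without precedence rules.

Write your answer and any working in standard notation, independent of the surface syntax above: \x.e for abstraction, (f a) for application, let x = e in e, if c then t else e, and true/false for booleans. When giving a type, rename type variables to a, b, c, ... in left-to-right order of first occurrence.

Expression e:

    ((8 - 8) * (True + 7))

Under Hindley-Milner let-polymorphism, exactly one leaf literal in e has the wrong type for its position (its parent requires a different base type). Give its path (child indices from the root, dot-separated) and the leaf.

Derivation:
  unify Int ~ Int
  unify Int ~ Int
  unify Int ~ Int
  unify Bool ~ Int
  FAIL: mismatch Bool ~ Int

Answer: 1.0 : true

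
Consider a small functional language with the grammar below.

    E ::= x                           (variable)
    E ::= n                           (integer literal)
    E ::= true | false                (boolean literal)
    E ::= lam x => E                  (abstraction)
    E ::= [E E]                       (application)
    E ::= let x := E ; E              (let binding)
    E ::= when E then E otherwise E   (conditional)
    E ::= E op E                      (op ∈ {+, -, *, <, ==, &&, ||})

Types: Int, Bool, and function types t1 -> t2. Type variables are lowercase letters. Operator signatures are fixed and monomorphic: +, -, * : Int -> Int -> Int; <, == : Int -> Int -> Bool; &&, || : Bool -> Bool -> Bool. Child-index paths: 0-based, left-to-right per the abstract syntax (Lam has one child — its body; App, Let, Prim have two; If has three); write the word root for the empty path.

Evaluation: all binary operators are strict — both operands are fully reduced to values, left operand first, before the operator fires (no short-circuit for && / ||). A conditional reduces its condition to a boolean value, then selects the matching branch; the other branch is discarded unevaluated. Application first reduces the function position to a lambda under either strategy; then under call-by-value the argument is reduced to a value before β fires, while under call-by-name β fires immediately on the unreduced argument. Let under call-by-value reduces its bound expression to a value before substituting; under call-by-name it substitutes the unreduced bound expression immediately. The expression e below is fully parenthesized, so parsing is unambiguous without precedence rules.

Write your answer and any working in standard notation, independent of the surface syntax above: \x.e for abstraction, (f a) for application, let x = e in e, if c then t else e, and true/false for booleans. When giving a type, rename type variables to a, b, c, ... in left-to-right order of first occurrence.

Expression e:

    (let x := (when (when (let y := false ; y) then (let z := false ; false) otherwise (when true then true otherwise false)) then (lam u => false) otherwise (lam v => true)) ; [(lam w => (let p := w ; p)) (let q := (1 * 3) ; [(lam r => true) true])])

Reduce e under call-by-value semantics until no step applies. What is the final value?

Answer: true

Trace:
step 0: (let x = (if (if (let y = false in y) then (let z = false in false) else (if true then true else false)) then (\u.false) else (\v.true)) in ((\w.(let p = w in p)) (let q = (1 * 3) in ((\r.true) true))))
step 1: [let@0.0.0] (let x = (if (if false then (let z = false in false) else (if true then true else false)) then (\u.false) else (\v.true)) in ((\w.(let p = w in p)) (let q = (1 * 3) in ((\r.true) true))))
step 2: [if@0.0] (let x = (if (if true then true else false) then (\u.false) else (\v.true)) in ((\w.(let p = w in p)) (let q = (1 * 3) in ((\r.true) true))))
step 3: [if@0.0] (let x = (if true then (\u.false) else (\v.true)) in ((\w.(let p = w in p)) (let q = (1 * 3) in ((\r.true) true))))
step 4: [if@0] (let x = (\u.false) in ((\w.(let p = w in p)) (let q = (1 * 3) in ((\r.true) true))))
step 5: [let@root] ((\w.(let p = w in p)) (let q = (1 * 3) in ((\r.true) true)))
step 6: [delta@1.0] ((\w.(let p = w in p)) (let q = 3 in ((\r.true) true)))
step 7: [let@1] ((\w.(let p = w in p)) ((\r.true) true))
step 8: [beta@1] ((\w.(let p = w in p)) true)
step 9: [beta@root] (let p = true in p)
step 10: [let@root] true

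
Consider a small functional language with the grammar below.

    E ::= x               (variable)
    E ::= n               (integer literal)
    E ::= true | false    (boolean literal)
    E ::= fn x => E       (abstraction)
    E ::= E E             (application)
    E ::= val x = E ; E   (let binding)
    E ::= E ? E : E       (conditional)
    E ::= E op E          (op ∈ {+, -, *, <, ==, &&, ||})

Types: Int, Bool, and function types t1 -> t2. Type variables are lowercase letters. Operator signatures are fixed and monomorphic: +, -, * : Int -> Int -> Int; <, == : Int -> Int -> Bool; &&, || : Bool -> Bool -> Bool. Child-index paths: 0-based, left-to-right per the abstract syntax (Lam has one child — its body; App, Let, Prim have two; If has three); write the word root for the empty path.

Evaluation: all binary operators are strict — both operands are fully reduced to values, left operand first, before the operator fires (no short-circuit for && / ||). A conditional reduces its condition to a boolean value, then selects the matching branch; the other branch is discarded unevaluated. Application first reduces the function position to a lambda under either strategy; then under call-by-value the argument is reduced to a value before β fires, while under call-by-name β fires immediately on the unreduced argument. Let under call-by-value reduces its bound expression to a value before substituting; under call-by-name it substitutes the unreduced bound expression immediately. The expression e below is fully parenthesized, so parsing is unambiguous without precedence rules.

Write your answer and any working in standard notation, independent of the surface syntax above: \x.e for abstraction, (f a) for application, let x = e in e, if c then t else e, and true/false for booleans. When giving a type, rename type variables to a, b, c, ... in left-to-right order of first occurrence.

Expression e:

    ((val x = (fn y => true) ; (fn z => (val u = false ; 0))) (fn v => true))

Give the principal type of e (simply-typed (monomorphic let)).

Answer: Int

Derivation:
\y._ : a -> Bool
let x : a -> Bool
let u : Bool
\z._ : b -> Int
\v._ : c -> Bool
  unify b -> Int ~ (c -> Bool) -> d
  unify b ~ c -> Bool
  unify Int ~ d
_ _ : Int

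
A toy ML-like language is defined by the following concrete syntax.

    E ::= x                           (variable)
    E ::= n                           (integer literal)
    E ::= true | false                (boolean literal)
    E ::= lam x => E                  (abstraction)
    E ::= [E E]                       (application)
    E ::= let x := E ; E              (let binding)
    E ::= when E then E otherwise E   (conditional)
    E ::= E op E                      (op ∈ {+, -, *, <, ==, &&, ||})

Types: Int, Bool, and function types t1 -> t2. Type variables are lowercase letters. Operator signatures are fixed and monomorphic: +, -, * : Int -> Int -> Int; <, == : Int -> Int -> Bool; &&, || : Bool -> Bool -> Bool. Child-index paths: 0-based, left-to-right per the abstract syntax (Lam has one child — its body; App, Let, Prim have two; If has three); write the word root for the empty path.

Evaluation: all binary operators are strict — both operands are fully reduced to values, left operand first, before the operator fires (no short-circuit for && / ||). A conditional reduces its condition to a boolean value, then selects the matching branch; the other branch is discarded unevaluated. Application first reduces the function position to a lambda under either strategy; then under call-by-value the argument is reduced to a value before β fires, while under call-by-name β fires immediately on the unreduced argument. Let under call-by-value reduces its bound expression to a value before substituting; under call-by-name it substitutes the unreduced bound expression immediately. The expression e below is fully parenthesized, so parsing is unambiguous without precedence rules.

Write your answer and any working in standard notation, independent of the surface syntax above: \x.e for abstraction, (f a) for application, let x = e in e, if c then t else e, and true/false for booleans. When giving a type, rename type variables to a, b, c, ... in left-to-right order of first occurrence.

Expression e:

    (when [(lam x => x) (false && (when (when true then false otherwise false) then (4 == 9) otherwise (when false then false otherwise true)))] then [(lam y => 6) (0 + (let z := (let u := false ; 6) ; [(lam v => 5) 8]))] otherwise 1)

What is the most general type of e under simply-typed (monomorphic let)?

Answer: Int

Working:
x : a
\x._ : a -> a
  unify Bool ~ Bool
  unify Bool ~ Bool
  unify Bool ~ Bool
  unify Bool ~ Bool
  unify Int ~ Int
  unify Int ~ Int
  unify Bool ~ Bool
  unify Bool ~ Bool
  unify Bool ~ Bool
  unify Bool ~ Bool
  unify a -> a ~ Bool -> b
  unify a ~ Bool
  unify Bool ~ b
_ _ : Bool
  unify Bool ~ Bool
\y._ : c -> Int
  unify Int ~ Int
let u : Bool
let z : Int
\v._ : d -> Int
  unify d -> Int ~ Int -> e
  unify d ~ Int
  unify Int ~ e
_ _ : Int
  unify Int ~ Int
  unify c -> Int ~ Int -> f
  unify c ~ Int
  unify Int ~ f
_ _ : Int
  unify Int ~ Int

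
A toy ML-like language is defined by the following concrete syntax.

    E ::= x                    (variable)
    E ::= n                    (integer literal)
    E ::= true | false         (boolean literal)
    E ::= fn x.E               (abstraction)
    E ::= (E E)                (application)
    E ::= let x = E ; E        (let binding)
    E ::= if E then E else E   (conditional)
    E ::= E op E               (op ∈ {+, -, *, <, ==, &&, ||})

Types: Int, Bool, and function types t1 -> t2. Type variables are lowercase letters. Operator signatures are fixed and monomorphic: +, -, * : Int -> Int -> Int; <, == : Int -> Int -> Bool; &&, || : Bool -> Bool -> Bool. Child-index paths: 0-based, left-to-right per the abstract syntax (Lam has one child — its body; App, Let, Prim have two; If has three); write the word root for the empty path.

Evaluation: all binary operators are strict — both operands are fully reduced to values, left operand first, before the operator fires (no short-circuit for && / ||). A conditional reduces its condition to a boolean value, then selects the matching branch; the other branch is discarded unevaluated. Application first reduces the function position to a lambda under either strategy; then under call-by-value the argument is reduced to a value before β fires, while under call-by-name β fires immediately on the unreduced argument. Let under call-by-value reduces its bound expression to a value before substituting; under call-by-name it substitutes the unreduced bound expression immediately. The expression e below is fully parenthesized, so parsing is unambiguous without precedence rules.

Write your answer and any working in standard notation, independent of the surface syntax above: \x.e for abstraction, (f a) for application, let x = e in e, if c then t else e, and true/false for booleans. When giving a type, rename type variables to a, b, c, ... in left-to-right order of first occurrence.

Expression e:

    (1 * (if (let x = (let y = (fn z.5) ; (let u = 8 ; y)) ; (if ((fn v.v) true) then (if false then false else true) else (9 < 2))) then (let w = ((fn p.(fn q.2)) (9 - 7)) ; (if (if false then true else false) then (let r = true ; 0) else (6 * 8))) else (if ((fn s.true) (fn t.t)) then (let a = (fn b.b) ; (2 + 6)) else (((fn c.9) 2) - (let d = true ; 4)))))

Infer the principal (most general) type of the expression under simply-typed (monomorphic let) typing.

Derivation:
  unify Int ~ Int
\z._ : a -> Int
let y : a -> Int
let u : Int
y : a -> Int
let x : a -> Int
v : b
\v._ : b -> b
  unify b -> b ~ Bool -> c
  unify b ~ Bool
  unify Bool ~ c
_ _ : Bool
  unify Bool ~ Bool
  unify Bool ~ Bool
  unify Bool ~ Bool
  unify Int ~ Int
  unify Int ~ Int
  unify Bool ~ Bool
  unify Bool ~ Bool
\q._ : e -> Int
\p._ : d -> e -> Int
  unify Int ~ Int
  unify Int ~ Int
  unify d -> e -> Int ~ Int -> f
  unify d ~ Int
  unify e -> Int ~ f
_ _ : e -> Int
let w : e -> Int
  unify Bool ~ Bool
  unify Bool ~ Bool
  unify Bool ~ Bool
let r : Bool
  unify Int ~ Int
  unify Int ~ Int
  unify Int ~ Int
\s._ : g -> Bool
t : h
\t._ : h -> h
  unify g -> Bool ~ (h -> h) -> i
  unify g ~ h -> h
  unify Bool ~ i
_ _ : Bool
  unify Bool ~ Bool
b : j
\b._ : j -> j
let a : j -> j
  unify Int ~ Int
  unify Int ~ Int
\c._ : k -> Int
  unify k -> Int ~ Int -> l
  unify k ~ Int
  unify Int ~ l
_ _ : Int
  unify Int ~ Int
let d : Bool
  unify Int ~ Int
  unify Int ~ Int
  unify Int ~ Int
  unify Int ~ Int

Answer: Int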